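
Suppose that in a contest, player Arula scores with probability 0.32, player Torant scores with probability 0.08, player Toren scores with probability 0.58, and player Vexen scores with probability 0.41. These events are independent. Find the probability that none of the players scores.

0.15502368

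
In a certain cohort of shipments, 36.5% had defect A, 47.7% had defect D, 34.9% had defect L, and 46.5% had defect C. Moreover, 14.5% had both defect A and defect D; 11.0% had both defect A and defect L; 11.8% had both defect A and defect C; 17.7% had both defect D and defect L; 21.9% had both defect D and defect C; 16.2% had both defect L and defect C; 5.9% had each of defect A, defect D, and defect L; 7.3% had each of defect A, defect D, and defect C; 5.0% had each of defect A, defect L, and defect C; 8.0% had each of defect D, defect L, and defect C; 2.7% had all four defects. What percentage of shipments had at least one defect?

96.0%

Using inclusion–exclusion:
P(union) = 36.5 + 47.7 + 34.9 + 46.5 − 14.5 − 11.0 − 11.8 − 17.7 − 21.9 − 16.2 + 5.9 + 7.3 + 5.0 + 8.0 − 2.7 = 96.0%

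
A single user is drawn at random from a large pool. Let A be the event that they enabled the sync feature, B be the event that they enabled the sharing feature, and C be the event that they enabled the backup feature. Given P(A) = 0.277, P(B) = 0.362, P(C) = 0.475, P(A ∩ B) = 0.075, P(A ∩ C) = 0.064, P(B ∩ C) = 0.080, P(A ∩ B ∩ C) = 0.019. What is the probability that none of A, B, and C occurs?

Using inclusion–exclusion:
P(A ∪ B ∪ C) = 0.277 + 0.362 + 0.475 − 0.075 − 0.064 − 0.080 + 0.019 = 0.914
P(none) = 1 − 0.914 = 0.086

0.086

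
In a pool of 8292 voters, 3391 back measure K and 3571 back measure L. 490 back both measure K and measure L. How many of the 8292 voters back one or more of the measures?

6472

N(≥1) = 3391 + 3571 − 490 = 6472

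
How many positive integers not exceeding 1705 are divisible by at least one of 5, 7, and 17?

604

By inclusion–exclusion:
floor(1705/5) + floor(1705/7) + floor(1705/17) − floor(1705/35) − floor(1705/85) − floor(1705/119) + floor(1705/595) = 341 + 243 + 100 − 48 − 20 − 14 + 2 = 604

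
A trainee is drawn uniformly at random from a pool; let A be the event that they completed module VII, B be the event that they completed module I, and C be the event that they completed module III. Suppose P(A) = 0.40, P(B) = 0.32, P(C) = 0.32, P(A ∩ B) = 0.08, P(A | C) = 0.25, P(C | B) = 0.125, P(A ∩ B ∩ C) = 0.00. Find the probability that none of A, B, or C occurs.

0.16

P(A ∩ C) = P(C)·P(A|C) = 0.32 × 0.25 = 0.08
P(B ∩ C) = P(B)·P(C|B) = 0.32 × 0.125 = 0.04
By inclusion–exclusion:
P(A ∪ B ∪ C) = 0.40 + 0.32 + 0.32 − 0.08 − 0.08 − 0.04 + 0.00 = 0.84
P(none) = 1 − 0.84 = 0.16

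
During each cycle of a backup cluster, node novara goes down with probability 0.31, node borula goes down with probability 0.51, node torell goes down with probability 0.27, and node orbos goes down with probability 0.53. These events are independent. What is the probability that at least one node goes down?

0.88399789

Independence gives P(none) = ∏(1 − pᵢ).
P(none) = (1 − 0.31) × (1 − 0.51) × (1 − 0.27) × (1 − 0.53) = 0.69 × 0.49 × 0.73 × 0.47 = 0.11600211
P(at least one) = 1 − 0.11600211 = 0.88399789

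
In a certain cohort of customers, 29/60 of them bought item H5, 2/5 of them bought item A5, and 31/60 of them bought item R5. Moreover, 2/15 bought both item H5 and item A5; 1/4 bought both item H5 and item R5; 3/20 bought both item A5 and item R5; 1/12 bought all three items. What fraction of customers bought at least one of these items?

19/20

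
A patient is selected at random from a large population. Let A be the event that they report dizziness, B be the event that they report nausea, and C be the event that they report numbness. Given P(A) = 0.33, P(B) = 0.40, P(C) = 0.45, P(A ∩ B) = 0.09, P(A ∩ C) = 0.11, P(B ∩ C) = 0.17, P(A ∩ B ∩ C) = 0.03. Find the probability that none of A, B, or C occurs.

P(A ∪ B ∪ C) = 0.33 + 0.40 + 0.45 − 0.09 − 0.11 − 0.17 + 0.03 = 0.84
P(none) = 1 − 0.84 = 0.16

0.16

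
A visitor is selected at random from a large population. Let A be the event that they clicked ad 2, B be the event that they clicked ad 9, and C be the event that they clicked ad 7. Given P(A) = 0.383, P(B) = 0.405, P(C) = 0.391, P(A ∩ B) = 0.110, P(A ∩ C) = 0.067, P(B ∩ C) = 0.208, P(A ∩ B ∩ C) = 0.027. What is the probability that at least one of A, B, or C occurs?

Using inclusion–exclusion:
P(A ∪ B ∪ C) = 0.383 + 0.405 + 0.391 − 0.110 − 0.067 − 0.208 + 0.027 = 0.821

0.821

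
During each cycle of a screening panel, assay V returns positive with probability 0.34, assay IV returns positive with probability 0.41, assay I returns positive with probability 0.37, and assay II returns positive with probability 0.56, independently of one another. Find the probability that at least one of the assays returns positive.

P(none) = (1 − 0.34) × (1 − 0.41) × (1 − 0.37) × (1 − 0.56) = 0.66 × 0.59 × 0.63 × 0.44 = 0.10794168
P(at least one) = 1 − 0.10794168 = 0.89205832

0.89205832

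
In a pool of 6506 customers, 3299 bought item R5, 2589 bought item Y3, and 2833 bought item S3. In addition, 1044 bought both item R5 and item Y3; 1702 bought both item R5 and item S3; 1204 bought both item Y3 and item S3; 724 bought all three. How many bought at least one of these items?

5495

Inclusion–exclusion gives
|at least one| = 3299 + 2589 + 2833 − 1044 − 1702 − 1204 + 724 = 5495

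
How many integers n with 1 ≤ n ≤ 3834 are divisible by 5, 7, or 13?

1406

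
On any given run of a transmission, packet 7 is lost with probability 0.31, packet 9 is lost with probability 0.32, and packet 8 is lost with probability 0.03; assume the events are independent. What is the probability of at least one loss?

0.544876

Independence gives P(none) = ∏(1 − pᵢ).
P(none) = (1 − 0.31) × (1 − 0.32) × (1 − 0.03) = 0.69 × 0.68 × 0.97 = 0.455124
P(at least one) = 1 − 0.455124 = 0.544876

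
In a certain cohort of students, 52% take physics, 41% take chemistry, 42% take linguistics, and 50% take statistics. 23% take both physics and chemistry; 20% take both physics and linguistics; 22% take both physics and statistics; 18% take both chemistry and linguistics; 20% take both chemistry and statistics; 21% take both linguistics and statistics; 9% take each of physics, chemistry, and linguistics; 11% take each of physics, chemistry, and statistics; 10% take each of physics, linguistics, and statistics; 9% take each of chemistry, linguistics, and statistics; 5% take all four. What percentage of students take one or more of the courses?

95%

By inclusion–exclusion:
P(≥1) = 52 + 41 + 42 + 50 − 23 − 20 − 22 − 18 − 20 − 21 + 9 + 11 + 10 + 9 − 5 = 95%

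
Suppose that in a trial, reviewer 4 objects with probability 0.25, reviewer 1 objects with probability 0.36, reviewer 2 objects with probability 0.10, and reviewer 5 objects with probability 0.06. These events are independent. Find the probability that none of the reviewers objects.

0.40608

P(none) = (1 − 0.25) × (1 − 0.36) × (1 − 0.10) × (1 − 0.06) = 0.75 × 0.64 × 0.90 × 0.94 = 0.40608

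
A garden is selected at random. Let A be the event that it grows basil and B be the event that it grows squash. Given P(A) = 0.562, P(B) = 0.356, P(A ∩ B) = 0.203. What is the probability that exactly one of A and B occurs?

0.512

By inclusion–exclusion (exactly-one form):
P(exactly one) = 0.562 + 0.356 − 2·0.203 = 0.512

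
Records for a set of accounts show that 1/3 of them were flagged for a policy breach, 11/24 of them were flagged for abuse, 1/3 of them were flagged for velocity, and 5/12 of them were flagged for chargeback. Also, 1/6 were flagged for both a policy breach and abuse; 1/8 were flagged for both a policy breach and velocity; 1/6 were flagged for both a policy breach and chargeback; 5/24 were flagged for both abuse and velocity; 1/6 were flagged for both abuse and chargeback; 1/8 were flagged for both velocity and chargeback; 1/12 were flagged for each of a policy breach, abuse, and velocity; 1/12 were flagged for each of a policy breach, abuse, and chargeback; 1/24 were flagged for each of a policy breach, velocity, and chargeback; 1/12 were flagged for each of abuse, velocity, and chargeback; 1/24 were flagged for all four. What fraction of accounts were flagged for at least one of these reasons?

5/6

By inclusion-exclusion,
P(at least one) = 1/3 + 11/24 + 1/3 + 5/12 − 1/6 − 1/8 − 1/6 − 5/24 − 1/6 − 1/8 + 1/12 + 1/12 + 1/24 + 1/12 − 1/24 = 5/6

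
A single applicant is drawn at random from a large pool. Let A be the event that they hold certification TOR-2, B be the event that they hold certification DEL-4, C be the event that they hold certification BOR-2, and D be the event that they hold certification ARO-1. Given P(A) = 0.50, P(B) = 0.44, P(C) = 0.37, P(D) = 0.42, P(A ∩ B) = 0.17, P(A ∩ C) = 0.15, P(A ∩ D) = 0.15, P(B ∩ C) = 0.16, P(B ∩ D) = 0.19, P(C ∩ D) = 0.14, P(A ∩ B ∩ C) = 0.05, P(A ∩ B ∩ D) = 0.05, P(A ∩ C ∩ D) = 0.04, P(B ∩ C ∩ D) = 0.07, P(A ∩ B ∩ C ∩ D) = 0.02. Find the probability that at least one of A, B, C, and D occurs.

0.96

Using inclusion–exclusion:
P(A ∪ B ∪ C ∪ D) = 0.50 + 0.44 + 0.37 + 0.42 − 0.17 − 0.15 − 0.15 − 0.16 − 0.19 − 0.14 + 0.05 + 0.05 + 0.04 + 0.07 − 0.02 = 0.96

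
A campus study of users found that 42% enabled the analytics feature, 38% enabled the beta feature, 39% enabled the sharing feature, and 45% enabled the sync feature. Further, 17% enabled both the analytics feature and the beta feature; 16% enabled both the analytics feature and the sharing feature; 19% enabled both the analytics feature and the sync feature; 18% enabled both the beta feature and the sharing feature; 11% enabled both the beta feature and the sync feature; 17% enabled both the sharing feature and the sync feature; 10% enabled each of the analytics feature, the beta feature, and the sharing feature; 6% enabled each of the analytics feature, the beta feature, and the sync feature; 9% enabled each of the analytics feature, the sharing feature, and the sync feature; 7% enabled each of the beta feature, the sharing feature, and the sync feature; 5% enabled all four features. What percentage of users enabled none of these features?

By inclusion-exclusion,
P(union) = 42 + 38 + 39 + 45 − 17 − 16 − 19 − 18 − 11 − 17 + 10 + 6 + 9 + 7 − 5 = 93%
P(none) = 100% − 93% = 7%

7%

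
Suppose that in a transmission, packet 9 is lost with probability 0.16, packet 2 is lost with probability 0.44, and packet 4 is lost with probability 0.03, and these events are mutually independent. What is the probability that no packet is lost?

0.456288

P(none) = (1 − 0.16) × (1 − 0.44) × (1 − 0.03) = 0.84 × 0.56 × 0.97 = 0.456288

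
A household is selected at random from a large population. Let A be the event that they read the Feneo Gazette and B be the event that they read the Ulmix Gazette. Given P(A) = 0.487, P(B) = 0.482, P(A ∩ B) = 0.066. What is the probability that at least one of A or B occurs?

By inclusion–exclusion:
P(A ∪ B) = 0.487 + 0.482 − 0.066 = 0.903

0.903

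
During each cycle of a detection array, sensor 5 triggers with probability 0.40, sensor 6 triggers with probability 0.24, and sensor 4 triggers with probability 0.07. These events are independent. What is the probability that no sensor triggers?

0.42408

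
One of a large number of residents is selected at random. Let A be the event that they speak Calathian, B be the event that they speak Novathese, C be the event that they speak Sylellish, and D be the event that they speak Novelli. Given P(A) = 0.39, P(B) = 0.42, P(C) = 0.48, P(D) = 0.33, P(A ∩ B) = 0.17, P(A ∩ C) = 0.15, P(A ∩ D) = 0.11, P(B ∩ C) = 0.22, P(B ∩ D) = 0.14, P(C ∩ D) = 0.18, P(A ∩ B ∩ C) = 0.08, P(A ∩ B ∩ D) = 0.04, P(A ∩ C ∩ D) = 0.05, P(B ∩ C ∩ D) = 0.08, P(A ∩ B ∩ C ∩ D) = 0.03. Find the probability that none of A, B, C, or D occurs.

P(A ∪ B ∪ C ∪ D) = 0.39 + 0.42 + 0.48 + 0.33 − 0.17 − 0.15 − 0.11 − 0.22 − 0.14 − 0.18 + 0.08 + 0.04 + 0.05 + 0.08 − 0.03 = 0.87
P(none) = 1 − 0.87 = 0.13

0.13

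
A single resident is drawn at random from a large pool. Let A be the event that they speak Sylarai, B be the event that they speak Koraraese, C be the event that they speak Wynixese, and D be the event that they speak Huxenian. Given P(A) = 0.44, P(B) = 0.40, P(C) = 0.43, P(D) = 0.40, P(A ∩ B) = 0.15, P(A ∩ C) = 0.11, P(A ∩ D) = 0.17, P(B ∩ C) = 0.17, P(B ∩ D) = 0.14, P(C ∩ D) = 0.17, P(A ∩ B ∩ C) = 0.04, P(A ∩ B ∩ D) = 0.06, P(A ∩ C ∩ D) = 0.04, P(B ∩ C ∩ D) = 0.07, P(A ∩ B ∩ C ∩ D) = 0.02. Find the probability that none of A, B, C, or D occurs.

Apply inclusion-exclusion:
P(A ∪ B ∪ C ∪ D) = 0.44 + 0.40 + 0.43 + 0.40 − 0.15 − 0.11 − 0.17 − 0.17 − 0.14 − 0.17 + 0.04 + 0.06 + 0.04 + 0.07 − 0.02 = 0.95
P(none) = 1 − 0.95 = 0.05

0.05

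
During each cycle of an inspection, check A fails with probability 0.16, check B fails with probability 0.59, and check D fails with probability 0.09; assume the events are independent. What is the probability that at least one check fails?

P(none) = (1 − 0.16) × (1 − 0.59) × (1 − 0.09) = 0.84 × 0.41 × 0.91 = 0.313404
P(at least one) = 1 − 0.313404 = 0.686596

0.686596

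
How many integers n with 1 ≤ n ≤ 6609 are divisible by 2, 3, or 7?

Apply inclusion-exclusion:
floor(6609/2) + floor(6609/3) + floor(6609/7) − floor(6609/6) − floor(6609/14) − floor(6609/21) + floor(6609/42) = 3304 + 2203 + 944 − 1101 − 472 − 314 + 157 = 4721

4721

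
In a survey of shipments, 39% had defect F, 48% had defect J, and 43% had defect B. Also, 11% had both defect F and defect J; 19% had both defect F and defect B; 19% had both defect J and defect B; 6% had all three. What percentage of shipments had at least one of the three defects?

87%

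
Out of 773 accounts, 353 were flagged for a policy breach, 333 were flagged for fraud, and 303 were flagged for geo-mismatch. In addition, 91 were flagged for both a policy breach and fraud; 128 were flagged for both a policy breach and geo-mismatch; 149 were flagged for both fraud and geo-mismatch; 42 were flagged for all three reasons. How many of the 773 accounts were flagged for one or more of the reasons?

N(≥1) = 353 + 333 + 303 − 91 − 128 − 149 + 42 = 663

663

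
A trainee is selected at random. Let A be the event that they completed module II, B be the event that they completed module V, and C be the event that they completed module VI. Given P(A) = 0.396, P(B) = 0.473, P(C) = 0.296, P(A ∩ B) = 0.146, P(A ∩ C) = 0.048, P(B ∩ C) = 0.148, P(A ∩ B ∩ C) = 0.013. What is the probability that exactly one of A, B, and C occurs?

0.520

Using the inclusion–exclusion count for exactly one event:
P(exactly one) = 0.396 + 0.473 + 0.296 − 2·0.146 − 2·0.048 − 2·0.148 + 3·0.013 = 0.520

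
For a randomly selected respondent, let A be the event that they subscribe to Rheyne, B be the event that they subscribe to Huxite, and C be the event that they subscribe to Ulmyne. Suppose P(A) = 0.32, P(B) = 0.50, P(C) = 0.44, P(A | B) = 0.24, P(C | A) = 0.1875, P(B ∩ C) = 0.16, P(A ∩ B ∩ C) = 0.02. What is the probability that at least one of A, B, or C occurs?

P(A ∩ B) = P(B)·P(A|B) = 0.50 × 0.24 = 0.12
P(A ∩ C) = P(A)·P(C|A) = 0.32 × 0.1875 = 0.06
By inclusion–exclusion:
P(A ∪ B ∪ C) = 0.32 + 0.50 + 0.44 − 0.12 − 0.06 − 0.16 + 0.02 = 0.94

0.94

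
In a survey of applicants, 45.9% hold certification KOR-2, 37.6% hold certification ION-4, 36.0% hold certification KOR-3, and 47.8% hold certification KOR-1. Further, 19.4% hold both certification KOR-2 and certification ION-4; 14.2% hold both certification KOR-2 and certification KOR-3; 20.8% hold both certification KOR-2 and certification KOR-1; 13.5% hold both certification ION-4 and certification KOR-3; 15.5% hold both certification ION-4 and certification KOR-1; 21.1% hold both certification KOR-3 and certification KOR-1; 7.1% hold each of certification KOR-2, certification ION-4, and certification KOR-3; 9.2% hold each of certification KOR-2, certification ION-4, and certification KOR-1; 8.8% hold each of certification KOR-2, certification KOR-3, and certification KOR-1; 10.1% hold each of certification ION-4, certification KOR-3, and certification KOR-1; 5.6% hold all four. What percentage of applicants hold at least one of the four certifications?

92.4%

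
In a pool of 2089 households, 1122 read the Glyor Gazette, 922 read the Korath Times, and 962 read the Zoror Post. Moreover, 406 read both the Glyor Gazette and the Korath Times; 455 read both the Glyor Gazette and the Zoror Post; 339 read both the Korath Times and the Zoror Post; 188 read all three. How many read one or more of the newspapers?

1994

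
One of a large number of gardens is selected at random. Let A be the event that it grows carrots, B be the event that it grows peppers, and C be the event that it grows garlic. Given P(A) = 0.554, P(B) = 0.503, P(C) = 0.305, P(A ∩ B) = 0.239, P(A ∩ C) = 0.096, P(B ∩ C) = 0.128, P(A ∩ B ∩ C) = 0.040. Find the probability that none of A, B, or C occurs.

By inclusion–exclusion:
P(A ∪ B ∪ C) = 0.554 + 0.503 + 0.305 − 0.239 − 0.096 − 0.128 + 0.040 = 0.939
P(none) = 1 − 0.939 = 0.061

0.061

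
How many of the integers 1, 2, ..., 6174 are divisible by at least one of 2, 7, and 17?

3684

Inclusion–exclusion gives
3087 + 882 + 363 − 441 − 181 − 51 + 25 = 3684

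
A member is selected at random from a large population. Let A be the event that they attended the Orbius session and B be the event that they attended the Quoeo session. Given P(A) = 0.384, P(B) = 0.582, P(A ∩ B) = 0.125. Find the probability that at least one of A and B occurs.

P(A ∪ B) = 0.384 + 0.582 − 0.125 = 0.841

0.841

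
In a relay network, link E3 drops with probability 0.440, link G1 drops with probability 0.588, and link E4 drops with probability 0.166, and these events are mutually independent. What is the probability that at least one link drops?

P(none) = (1 − 0.440) × (1 − 0.588) × (1 − 0.166) = 0.560 × 0.412 × 0.834 = 0.19242048
P(at least one) = 1 − 0.19242048 = 0.80757952

0.80757952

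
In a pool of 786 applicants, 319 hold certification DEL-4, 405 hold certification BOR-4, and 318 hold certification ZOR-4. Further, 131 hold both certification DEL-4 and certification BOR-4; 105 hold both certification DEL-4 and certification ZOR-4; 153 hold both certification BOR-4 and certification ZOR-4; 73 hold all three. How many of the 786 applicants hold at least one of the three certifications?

726

By inclusion-exclusion,
|at least one| = 319 + 405 + 318 − 131 − 105 − 153 + 73 = 726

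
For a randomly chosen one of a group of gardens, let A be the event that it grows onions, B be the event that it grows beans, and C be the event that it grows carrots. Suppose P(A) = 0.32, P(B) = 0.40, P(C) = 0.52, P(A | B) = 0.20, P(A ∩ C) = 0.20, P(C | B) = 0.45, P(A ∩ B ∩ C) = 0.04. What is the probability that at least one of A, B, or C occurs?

0.82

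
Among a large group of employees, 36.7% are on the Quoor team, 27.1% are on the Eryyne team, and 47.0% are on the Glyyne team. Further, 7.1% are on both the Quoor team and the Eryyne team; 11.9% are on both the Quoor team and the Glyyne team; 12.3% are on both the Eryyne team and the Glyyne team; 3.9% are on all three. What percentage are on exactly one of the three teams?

59.9%

By inclusion–exclusion (exactly-one form):
P(exactly one) = 36.7 + 27.1 + 47.0 − 2·7.1 − 2·11.9 − 2·12.3 + 3·3.9 = 59.9%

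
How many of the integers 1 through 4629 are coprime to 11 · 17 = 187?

3961

Apply inclusion-exclusion:
420 + 272 − 24 = 668
4629 − 668 = 3961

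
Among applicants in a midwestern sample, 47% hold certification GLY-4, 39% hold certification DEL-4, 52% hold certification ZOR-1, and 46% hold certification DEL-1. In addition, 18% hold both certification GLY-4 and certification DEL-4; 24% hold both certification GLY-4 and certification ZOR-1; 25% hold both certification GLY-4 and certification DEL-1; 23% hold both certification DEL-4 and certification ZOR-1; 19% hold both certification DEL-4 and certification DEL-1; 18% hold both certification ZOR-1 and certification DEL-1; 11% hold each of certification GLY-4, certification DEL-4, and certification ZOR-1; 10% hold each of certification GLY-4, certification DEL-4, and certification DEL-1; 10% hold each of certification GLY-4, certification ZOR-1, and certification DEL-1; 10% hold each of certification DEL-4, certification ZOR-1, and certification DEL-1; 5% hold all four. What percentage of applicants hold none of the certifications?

Using inclusion–exclusion:
P(at least one) = 47 + 39 + 52 + 46 − 18 − 24 − 25 − 23 − 19 − 18 + 11 + 10 + 10 + 10 − 5 = 93%
P(none) = 100% − 93% = 7%

7%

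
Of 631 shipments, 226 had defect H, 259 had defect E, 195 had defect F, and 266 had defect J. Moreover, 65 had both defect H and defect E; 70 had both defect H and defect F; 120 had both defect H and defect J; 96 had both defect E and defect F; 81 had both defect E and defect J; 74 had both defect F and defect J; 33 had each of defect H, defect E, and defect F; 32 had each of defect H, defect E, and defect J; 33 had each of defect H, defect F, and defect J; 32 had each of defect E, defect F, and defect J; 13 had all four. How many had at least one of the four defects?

Using inclusion–exclusion:
|union| = 226 + 259 + 195 + 266 − 65 − 70 − 120 − 96 − 81 − 74 + 33 + 32 + 33 + 32 − 13 = 557

557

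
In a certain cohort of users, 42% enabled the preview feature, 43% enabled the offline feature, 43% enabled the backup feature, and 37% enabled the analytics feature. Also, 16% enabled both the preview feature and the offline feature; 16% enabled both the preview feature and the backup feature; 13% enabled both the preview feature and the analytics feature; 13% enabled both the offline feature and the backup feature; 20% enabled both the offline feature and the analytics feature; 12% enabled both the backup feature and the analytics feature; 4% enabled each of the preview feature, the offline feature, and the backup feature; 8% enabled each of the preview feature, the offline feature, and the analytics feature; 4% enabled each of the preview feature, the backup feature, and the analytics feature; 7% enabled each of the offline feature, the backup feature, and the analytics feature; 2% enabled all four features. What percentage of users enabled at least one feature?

P(at least one) = 42 + 43 + 43 + 37 − 16 − 16 − 13 − 13 − 20 − 12 + 4 + 8 + 4 + 7 − 2 = 96%

96%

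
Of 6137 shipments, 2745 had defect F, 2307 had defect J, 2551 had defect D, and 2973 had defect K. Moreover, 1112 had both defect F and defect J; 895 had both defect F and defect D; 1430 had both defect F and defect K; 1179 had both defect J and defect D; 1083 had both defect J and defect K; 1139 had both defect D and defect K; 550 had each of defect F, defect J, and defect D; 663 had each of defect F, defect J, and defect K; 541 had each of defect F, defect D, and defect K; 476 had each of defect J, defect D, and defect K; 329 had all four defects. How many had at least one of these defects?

5639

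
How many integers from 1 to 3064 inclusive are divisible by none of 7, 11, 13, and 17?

2074

floor(3064/7) + floor(3064/11) + floor(3064/13) + floor(3064/17) − floor(3064/77) − floor(3064/91) − floor(3064/119) − floor(3064/143) − floor(3064/187) − floor(3064/221) + floor(3064/1001) + floor(3064/1309) + floor(3064/1547) + floor(3064/2431) − floor(3064/17017) = 437 + 278 + 235 + 180 − 39 − 33 − 25 − 21 − 16 − 13 + 3 + 2 + 1 + 1 − 0 = 990
3064 − 990 = 2074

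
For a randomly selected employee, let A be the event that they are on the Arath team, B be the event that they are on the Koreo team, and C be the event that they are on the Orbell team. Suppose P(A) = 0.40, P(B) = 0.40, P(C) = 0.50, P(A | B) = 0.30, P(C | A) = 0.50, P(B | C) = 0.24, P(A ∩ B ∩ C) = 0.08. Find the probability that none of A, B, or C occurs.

P(A ∩ B) = P(B)·P(A|B) = 0.40 × 0.30 = 0.12
P(A ∩ C) = P(A)·P(C|A) = 0.40 × 0.50 = 0.20
P(B ∩ C) = P(C)·P(B|C) = 0.50 × 0.24 = 0.12
Apply inclusion-exclusion:
P(A ∪ B ∪ C) = 0.40 + 0.40 + 0.50 − 0.12 − 0.20 − 0.12 + 0.08 = 0.94
P(none) = 1 − 0.94 = 0.06

0.06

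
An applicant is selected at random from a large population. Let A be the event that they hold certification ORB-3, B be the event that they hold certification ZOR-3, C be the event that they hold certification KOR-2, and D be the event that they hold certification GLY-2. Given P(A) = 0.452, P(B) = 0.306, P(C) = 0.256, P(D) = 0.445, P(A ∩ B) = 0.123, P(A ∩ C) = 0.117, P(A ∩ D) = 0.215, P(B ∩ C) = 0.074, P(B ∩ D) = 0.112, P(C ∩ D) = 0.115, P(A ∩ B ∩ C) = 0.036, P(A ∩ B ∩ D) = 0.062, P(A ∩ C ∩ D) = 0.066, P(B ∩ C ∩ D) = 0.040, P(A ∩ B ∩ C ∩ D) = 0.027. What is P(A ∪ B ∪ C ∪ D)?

0.880

P(A ∪ B ∪ C ∪ D) = 0.452 + 0.306 + 0.256 + 0.445 − 0.123 − 0.117 − 0.215 − 0.074 − 0.112 − 0.115 + 0.036 + 0.062 + 0.066 + 0.040 − 0.027 = 0.880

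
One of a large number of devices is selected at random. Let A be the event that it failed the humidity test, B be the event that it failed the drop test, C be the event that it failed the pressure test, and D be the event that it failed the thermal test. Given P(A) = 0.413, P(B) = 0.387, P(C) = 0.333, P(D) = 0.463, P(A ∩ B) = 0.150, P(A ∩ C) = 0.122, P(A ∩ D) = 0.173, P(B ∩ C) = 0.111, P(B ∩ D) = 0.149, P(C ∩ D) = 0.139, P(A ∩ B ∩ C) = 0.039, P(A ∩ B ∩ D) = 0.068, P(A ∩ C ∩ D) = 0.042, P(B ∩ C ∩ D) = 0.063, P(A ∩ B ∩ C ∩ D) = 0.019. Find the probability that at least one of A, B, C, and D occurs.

0.945

P(A ∪ B ∪ C ∪ D) = 0.413 + 0.387 + 0.333 + 0.463 − 0.150 − 0.122 − 0.173 − 0.111 − 0.149 − 0.139 + 0.039 + 0.068 + 0.042 + 0.063 − 0.019 = 0.945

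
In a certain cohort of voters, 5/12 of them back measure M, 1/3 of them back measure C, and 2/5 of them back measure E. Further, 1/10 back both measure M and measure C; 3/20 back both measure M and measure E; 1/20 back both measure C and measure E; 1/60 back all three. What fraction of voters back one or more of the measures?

13/15

By inclusion–exclusion:
P(≥1) = 5/12 + 1/3 + 2/5 − 1/10 − 3/20 − 1/20 + 1/60 = 13/15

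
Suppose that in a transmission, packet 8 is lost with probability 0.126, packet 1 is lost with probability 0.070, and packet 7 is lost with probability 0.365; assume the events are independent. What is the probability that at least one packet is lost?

0.4838593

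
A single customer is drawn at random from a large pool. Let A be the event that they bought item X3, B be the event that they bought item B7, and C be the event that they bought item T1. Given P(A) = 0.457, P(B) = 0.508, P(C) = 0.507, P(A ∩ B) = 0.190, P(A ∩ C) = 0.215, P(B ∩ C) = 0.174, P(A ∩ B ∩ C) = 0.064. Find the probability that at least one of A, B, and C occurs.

0.957

Using inclusion–exclusion:
P(A ∪ B ∪ C) = 0.457 + 0.508 + 0.507 − 0.190 − 0.215 − 0.174 + 0.064 = 0.957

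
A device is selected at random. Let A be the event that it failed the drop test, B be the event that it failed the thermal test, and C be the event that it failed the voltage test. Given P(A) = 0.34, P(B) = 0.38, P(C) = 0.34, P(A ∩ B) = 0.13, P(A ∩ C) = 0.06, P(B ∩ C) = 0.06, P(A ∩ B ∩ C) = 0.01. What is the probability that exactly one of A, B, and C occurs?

0.59

P(exactly one) = 0.34 + 0.38 + 0.34 − 2·0.13 − 2·0.06 − 2·0.06 + 3·0.01 = 0.59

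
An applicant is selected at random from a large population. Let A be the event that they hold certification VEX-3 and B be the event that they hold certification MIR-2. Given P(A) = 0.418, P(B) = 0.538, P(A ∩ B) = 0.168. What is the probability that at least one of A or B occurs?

Using inclusion–exclusion:
P(A ∪ B) = 0.418 + 0.538 − 0.168 = 0.788

0.788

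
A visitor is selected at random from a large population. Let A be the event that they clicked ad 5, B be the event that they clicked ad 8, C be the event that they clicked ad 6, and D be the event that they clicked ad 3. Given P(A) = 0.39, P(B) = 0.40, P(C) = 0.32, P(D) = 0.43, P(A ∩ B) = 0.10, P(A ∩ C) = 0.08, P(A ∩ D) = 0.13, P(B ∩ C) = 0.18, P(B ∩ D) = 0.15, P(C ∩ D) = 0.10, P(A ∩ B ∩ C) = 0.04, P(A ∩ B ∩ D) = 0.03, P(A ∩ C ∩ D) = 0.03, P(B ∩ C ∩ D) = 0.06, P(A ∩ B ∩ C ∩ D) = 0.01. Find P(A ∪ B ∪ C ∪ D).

By inclusion-exclusion,
P(A ∪ B ∪ C ∪ D) = 0.39 + 0.40 + 0.32 + 0.43 − 0.10 − 0.08 − 0.13 − 0.18 − 0.15 − 0.10 + 0.04 + 0.03 + 0.03 + 0.06 − 0.01 = 0.95

0.95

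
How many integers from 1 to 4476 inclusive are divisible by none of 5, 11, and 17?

3064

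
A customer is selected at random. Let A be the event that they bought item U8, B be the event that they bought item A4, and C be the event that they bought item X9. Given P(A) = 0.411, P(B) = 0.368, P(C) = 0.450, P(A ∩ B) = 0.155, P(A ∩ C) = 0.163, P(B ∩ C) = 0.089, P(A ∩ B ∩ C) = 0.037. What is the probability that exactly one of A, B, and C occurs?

0.526

Using the inclusion–exclusion count for exactly one event:
P(exactly one) = 0.411 + 0.368 + 0.450 − 2·0.155 − 2·0.163 − 2·0.089 + 3·0.037 = 0.526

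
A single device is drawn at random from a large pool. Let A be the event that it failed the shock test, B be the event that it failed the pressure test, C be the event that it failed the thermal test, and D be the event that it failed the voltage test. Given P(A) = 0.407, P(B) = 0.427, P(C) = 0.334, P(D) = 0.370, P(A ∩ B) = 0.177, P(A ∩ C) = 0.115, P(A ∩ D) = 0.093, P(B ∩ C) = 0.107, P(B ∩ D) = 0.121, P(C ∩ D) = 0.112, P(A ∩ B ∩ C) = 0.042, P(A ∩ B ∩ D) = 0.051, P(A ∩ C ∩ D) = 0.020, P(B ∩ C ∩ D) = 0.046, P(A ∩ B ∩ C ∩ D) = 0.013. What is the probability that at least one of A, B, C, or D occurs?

Apply inclusion-exclusion:
P(A ∪ B ∪ C ∪ D) = 0.407 + 0.427 + 0.334 + 0.370 − 0.177 − 0.115 − 0.093 − 0.107 − 0.121 − 0.112 + 0.042 + 0.051 + 0.020 + 0.046 − 0.013 = 0.959

0.959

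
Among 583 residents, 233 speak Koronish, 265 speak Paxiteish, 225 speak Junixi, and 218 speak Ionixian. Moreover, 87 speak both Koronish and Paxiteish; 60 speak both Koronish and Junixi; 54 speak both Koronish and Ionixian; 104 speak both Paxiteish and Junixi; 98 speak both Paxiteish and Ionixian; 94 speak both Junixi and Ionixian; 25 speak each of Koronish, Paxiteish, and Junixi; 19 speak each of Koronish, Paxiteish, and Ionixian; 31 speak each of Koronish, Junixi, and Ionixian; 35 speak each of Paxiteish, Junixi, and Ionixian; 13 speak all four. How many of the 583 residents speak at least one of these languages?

541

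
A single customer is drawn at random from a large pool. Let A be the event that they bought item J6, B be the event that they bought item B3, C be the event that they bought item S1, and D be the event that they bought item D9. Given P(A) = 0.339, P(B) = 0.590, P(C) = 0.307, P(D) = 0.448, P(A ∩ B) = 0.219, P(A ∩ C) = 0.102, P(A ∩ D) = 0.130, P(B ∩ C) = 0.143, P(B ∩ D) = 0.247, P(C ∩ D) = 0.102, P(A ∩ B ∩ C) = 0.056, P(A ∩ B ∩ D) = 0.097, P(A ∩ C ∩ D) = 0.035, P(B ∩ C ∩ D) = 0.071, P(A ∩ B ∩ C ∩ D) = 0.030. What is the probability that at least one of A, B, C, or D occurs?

Inclusion–exclusion gives
P(A ∪ B ∪ C ∪ D) = 0.339 + 0.590 + 0.307 + 0.448 − 0.219 − 0.102 − 0.130 − 0.143 − 0.247 − 0.102 + 0.056 + 0.097 + 0.035 + 0.071 − 0.030 = 0.970

0.970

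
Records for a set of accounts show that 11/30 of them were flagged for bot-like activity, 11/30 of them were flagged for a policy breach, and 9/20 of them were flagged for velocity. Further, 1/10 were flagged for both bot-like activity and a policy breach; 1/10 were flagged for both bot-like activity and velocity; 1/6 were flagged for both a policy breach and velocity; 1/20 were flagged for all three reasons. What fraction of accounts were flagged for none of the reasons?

Inclusion–exclusion gives
P(union) = 11/30 + 11/30 + 9/20 − 1/10 − 1/10 − 1/6 + 1/20 = 13/15
P(none) = 1 − 13/15 = 2/15

2/15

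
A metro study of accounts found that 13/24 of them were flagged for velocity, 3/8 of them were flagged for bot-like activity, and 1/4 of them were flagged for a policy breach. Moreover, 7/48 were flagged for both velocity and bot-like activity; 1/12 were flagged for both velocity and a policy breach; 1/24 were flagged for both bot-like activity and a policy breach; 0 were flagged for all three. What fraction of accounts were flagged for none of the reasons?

5/48

By inclusion-exclusion,
P(at least one) = 13/24 + 3/8 + 1/4 − 7/48 − 1/12 − 1/24 + 0 = 43/48
P(none) = 1 − 43/48 = 5/48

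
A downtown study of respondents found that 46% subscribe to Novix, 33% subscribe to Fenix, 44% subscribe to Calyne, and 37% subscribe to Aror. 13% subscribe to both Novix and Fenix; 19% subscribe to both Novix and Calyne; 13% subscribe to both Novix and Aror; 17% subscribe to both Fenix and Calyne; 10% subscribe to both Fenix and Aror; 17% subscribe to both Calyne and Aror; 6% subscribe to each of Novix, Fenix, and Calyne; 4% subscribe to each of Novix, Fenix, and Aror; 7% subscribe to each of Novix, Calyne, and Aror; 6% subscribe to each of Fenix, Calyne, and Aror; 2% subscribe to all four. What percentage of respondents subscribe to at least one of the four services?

92%

Inclusion–exclusion gives
P(union) = 46 + 33 + 44 + 37 − 13 − 19 − 13 − 17 − 10 − 17 + 6 + 4 + 7 + 6 − 2 = 92%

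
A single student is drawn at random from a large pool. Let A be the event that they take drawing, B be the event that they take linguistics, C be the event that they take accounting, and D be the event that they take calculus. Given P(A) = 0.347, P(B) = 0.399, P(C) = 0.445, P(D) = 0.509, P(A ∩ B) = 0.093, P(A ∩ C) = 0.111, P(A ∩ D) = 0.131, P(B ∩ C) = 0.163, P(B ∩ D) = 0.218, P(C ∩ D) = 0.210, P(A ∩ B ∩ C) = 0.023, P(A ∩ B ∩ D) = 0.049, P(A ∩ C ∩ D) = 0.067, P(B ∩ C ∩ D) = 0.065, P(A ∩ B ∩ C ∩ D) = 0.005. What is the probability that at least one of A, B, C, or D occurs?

0.973

Apply inclusion-exclusion:
P(A ∪ B ∪ C ∪ D) = 0.347 + 0.399 + 0.445 + 0.509 − 0.093 − 0.111 − 0.131 − 0.163 − 0.218 − 0.210 + 0.023 + 0.049 + 0.067 + 0.065 − 0.005 = 0.973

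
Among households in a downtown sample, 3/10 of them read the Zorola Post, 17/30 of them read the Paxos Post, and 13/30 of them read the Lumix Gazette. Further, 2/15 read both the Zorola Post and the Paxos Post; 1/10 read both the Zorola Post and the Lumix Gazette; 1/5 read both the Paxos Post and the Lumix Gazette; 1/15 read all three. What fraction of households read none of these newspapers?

1/15

P(≥1) = 3/10 + 17/30 + 13/30 − 2/15 − 1/10 − 1/5 + 1/15 = 14/15
P(none) = 1 − 14/15 = 1/15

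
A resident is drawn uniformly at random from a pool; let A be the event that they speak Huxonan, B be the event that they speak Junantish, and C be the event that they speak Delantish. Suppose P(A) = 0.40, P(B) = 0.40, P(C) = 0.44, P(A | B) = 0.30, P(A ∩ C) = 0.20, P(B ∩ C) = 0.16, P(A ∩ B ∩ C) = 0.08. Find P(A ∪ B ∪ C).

P(A ∩ B) = P(B)·P(A|B) = 0.40 × 0.30 = 0.12
Using inclusion–exclusion:
P(A ∪ B ∪ C) = 0.40 + 0.40 + 0.44 − 0.12 − 0.20 − 0.16 + 0.08 = 0.84

0.84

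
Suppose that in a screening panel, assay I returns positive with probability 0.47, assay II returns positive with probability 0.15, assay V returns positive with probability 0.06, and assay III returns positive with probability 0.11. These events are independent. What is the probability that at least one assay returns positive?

0.6231117

Independence gives P(none) = ∏(1 − pᵢ).
P(none) = (1 − 0.47) × (1 − 0.15) × (1 − 0.06) × (1 − 0.11) = 0.53 × 0.85 × 0.94 × 0.89 = 0.3768883
P(at least one) = 1 − 0.3768883 = 0.6231117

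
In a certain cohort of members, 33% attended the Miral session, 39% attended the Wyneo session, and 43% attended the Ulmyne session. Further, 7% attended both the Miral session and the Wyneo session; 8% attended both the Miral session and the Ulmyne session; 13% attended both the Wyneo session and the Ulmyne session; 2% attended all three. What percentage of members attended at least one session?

89%

Using inclusion–exclusion:
P(union) = 33 + 39 + 43 − 7 − 8 − 13 + 2 = 89%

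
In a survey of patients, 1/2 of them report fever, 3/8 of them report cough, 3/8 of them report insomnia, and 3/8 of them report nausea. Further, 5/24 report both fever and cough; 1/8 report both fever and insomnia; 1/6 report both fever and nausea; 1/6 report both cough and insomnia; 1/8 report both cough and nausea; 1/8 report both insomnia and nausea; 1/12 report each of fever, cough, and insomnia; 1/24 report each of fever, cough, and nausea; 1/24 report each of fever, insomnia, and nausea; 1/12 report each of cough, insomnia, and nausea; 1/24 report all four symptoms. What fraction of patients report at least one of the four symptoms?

11/12

P(≥1) = 1/2 + 3/8 + 3/8 + 3/8 − 5/24 − 1/8 − 1/6 − 1/6 − 1/8 − 1/8 + 1/12 + 1/24 + 1/24 + 1/12 − 1/24 = 11/12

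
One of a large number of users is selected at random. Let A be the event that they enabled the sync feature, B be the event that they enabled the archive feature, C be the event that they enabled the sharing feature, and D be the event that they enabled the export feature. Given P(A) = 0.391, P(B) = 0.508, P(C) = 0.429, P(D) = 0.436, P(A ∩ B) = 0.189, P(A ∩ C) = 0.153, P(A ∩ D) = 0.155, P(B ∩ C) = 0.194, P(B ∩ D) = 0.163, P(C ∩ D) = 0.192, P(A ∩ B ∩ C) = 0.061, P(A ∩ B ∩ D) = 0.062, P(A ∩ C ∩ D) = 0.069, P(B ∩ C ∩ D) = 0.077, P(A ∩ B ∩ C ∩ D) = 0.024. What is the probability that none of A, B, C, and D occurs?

By inclusion–exclusion:
P(A ∪ B ∪ C ∪ D) = 0.391 + 0.508 + 0.429 + 0.436 − 0.189 − 0.153 − 0.155 − 0.194 − 0.163 − 0.192 + 0.061 + 0.062 + 0.069 + 0.077 − 0.024 = 0.963
P(none) = 1 − 0.963 = 0.037

0.037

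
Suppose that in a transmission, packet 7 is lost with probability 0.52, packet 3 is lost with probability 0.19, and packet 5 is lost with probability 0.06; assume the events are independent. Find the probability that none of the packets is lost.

Independence gives P(none) = ∏(1 − pᵢ).
P(none) = (1 − 0.52) × (1 − 0.19) × (1 − 0.06) = 0.48 × 0.81 × 0.94 = 0.365472

0.365472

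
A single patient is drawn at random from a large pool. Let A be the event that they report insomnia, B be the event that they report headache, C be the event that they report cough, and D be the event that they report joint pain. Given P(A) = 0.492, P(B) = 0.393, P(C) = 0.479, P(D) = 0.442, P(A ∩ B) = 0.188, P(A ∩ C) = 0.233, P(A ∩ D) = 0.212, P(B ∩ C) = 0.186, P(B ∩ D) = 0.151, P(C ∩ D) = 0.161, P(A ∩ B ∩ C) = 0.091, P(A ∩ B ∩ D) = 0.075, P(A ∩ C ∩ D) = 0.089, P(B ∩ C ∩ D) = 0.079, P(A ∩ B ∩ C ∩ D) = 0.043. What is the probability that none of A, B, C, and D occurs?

P(A ∪ B ∪ C ∪ D) = 0.492 + 0.393 + 0.479 + 0.442 − 0.188 − 0.233 − 0.212 − 0.186 − 0.151 − 0.161 + 0.091 + 0.075 + 0.089 + 0.079 − 0.043 = 0.966
P(none) = 1 − 0.966 = 0.034

0.034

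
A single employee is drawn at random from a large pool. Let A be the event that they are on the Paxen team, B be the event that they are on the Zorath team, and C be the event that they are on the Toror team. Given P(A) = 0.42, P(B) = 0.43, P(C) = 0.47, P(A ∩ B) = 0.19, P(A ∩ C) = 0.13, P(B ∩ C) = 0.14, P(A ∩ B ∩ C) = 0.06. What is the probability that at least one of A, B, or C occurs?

0.92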